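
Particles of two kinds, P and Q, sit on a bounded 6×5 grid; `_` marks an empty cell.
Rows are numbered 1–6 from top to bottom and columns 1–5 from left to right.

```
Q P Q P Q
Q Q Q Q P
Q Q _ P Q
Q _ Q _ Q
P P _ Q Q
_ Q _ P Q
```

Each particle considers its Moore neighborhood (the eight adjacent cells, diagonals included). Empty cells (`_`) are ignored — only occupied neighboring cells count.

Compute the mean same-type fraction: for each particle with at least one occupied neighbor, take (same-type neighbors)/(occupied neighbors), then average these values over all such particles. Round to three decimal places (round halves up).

(1,1)Q 2/3
(1,2)P 0/5
(1,3)Q 3/5
(1,4)P 1/5
(1,5)Q 1/3
(2,1)Q 4/5
(2,2)Q 6/7
(2,3)Q 4/7
(2,4)Q 4/7
(2,5)P 2/5
(3,1)Q 4/4
(3,2)Q 6/6
(3,4)P 1/6
(3,5)Q 2/4
(4,1)Q 2/4
(4,3)Q 2/4
(4,5)Q 3/4
(5,1)P 1/3
(5,2)P 1/4
(5,4)Q 4/5
(5,5)Q 3/4
(6,2)Q 0/2
(6,4)P 0/3
(6,5)Q 2/3
Sum over 24 particles: 2/3 + 0/5 + 3/5 + 1/5 + 1/3 + 4/5 + 6/7 + 4/7 + 4/7 + 2/5 + 4/4 + 6/6 + 1/6 + 2/4 + 2/4 + 2/4 + 3/4 + 1/3 + 1/4 + 4/5 + 3/4 + 0/2 + 0/3 + 2/3 = 733/60; mean = 733/60 ÷ 24 = 733/1440 = 0.509027… → 0.509.

0.509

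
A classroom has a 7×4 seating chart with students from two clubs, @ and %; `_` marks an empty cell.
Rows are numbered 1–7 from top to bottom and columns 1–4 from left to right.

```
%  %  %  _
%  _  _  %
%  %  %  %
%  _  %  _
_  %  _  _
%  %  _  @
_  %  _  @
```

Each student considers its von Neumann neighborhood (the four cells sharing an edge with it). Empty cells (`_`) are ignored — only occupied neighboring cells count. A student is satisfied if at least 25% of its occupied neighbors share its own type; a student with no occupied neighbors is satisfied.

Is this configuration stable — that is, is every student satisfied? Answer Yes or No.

Yes

(1,1)% 2/2 ok
(1,2)% 2/2 ok
(1,3)% 1/1 ok
(2,1)% 2/2 ok
(2,4)% 1/1 ok
(3,1)% 3/3 ok
(3,2)% 2/2 ok
(3,3)% 3/3 ok
(3,4)% 2/2 ok
(4,1)% 1/1 ok
(4,3)% 1/1 ok
(5,2)% 1/1 ok
(6,1)% 1/1 ok
(6,2)% 3/3 ok
(6,4)@ 1/1 ok
(7,2)% 1/1 ok
(7,4)@ 1/1 ok
All meet the threshold, so the configuration is stable.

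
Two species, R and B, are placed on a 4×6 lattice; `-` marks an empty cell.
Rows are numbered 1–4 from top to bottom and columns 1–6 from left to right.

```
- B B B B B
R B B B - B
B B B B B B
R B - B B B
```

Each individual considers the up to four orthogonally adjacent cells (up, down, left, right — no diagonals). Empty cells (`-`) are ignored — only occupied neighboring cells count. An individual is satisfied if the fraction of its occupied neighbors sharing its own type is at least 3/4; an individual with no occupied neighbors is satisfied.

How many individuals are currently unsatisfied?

4

Row 1: (1,2)B 2/2 ok · (1,3)B 3/3 ok · (1,4)B 3/3 ok · (1,5)B 2/2 ok · (1,6)B 2/2 ok
Row 2: (2,1)R 0/2 unhappy · (2,2)B 3/4 ok · (2,3)B 4/4 ok · (2,4)B 3/3 ok · (2,6)B 2/2 ok
Row 3: (3,1)B 1/3 unhappy · (3,2)B 4/4 ok · (3,3)B 3/3 ok · (3,4)B 4/4 ok · (3,5)B 3/3 ok · (3,6)B 3/3 ok
Row 4: (4,1)R 0/2 unhappy · (4,2)B 1/2 unhappy · (4,4)B 2/2 ok · (4,5)B 3/3 ok · (4,6)B 2/2 ok
Unsatisfied: (2,1), (3,1), (4,1), (4,2) — 4 in total.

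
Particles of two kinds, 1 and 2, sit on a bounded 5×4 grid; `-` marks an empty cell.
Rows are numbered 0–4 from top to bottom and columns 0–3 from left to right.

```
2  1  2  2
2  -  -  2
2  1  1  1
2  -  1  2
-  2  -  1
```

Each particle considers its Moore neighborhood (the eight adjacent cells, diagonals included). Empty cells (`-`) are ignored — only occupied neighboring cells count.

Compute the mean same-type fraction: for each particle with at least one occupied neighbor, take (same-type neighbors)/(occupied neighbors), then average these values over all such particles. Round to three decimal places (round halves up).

0.511

Row 0: (0,0)2 1/2 · (0,1)1 0/3 · (0,2)2 2/3 · (0,3)2 2/2
Row 1: (1,0)2 2/4 · (1,3)2 2/4
Row 2: (2,0)2 2/3 · (2,1)1 2/5 · (2,2)1 3/5 · (2,3)1 2/4
Row 3: (3,0)2 2/3 · (3,2)1 4/6 · (3,3)2 0/4
Row 4: (4,1)2 1/2 · (4,3)1 1/2
Sum over 15 particles: 1/2 + 0/3 + 2/3 + 2/2 + 2/4 + 2/4 + 2/3 + 2/5 + 3/5 + 2/4 + 2/3 + 4/6 + 0/4 + 1/2 + 1/2 = 23/3; mean = 23/3 ÷ 15 = 23/45 = 0.511111… → 0.511.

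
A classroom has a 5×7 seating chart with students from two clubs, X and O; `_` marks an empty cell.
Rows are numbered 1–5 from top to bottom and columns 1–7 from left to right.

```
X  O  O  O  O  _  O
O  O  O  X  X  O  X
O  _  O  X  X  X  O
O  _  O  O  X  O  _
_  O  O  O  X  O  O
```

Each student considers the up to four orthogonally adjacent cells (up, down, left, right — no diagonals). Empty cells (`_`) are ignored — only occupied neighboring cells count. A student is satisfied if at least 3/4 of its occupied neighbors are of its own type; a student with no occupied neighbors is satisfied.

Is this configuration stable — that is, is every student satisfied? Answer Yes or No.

Row 1: (1,1)X 0/2 not · (1,2)O 2/3 not · (1,3)O 3/3 satisfied · (1,4)O 2/3 not · (1,5)O 1/2 not · (1,7)O 0/1 not
Row 2: (2,1)O 2/3 not · (2,2)O 3/3 satisfied · (2,3)O 3/4 satisfied · (2,4)X 2/4 not · (2,5)X 2/4 not · (2,6)O 0/3 not · (2,7)X 0/3 not
Row 3: (3,1)O 2/2 satisfied · (3,3)O 2/3 not · (3,4)X 2/4 not · (3,5)X 4/4 satisfied · (3,6)X 1/4 not · (3,7)O 0/2 not
Row 4: (4,1)O 1/1 satisfied · (4,3)O 3/3 satisfied · (4,4)O 2/4 not · (4,5)X 2/4 not · (4,6)O 1/3 not
Row 5: (5,2)O 1/1 satisfied · (5,3)O 3/3 satisfied · (5,4)O 2/3 not · (5,5)X 1/3 not · (5,6)O 2/3 not · (5,7)O 1/1 satisfied
For instance (1,1) has only 0/2 same-type neighbors, below 3/4.

No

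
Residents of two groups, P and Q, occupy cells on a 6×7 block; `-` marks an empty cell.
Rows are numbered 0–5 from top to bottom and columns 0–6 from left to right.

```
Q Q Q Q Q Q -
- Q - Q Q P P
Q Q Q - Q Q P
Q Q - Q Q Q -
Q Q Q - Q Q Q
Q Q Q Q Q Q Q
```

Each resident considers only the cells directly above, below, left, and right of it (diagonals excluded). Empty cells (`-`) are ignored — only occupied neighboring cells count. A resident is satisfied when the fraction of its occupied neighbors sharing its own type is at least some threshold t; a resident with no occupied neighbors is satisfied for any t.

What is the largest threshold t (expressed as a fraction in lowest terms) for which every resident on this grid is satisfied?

Row 0: (0,0)Q 1/1 · (0,1)Q 3/3 · (0,2)Q 2/2 · (0,3)Q 3/3 · (0,4)Q 3/3 · (0,5)Q 1/2
Row 1: (1,1)Q 2/2 · (1,3)Q 2/2 · (1,4)Q 3/4 · (1,5)P 1/4 · (1,6)P 2/2
Row 2: (2,0)Q 2/2 · (2,1)Q 4/4 · (2,2)Q 1/1 · (2,4)Q 3/3 · (2,5)Q 2/4 · (2,6)P 1/2
Row 3: (3,0)Q 3/3 · (3,1)Q 3/3 · (3,3)Q 1/1 · (3,4)Q 4/4 · (3,5)Q 3/3
Row 4: (4,0)Q 3/3 · (4,1)Q 4/4 · (4,2)Q 2/2 · (4,4)Q 3/3 · (4,5)Q 4/4 · (4,6)Q 2/2
Row 5: (5,0)Q 2/2 · (5,1)Q 3/3 · (5,2)Q 3/3 · (5,3)Q 2/2 · (5,4)Q 3/3 · (5,5)Q 3/3 · (5,6)Q 2/2
The smallest same-type fraction is 1/4 at (1,5), which reduces to 1/4. Any threshold above that leaves this resident unsatisfied.

1/4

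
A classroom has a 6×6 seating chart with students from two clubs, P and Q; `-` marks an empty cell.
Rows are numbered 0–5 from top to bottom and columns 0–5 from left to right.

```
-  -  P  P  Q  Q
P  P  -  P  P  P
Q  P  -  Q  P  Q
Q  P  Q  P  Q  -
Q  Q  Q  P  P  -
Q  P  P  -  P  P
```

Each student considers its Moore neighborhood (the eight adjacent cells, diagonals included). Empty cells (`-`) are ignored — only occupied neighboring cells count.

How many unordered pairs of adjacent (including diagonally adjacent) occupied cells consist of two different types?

38

Scan each occupied cell's neighbors to the right and below (and the two forward diagonals) so each pair is counted once.
Row 0: P(0,2)–P(0,3)= P(0,2)–P(1,3)= P(0,2)–P(1,1)= P(0,3)–Q(0,4)≠ P(0,3)–P(1,3)= P(0,3)–P(1,4)= Q(0,4)–Q(0,5)= Q(0,4)–P(1,4)≠ Q(0,4)–P(1,5)≠ Q(0,4)–P(1,3)≠ Q(0,5)–P(1,5)≠ Q(0,5)–P(1,4)≠  → 6/12 unlike.
Row 1: P(1,0)–P(1,1)= P(1,0)–Q(2,0)≠ P(1,0)–P(2,1)= P(1,1)–P(2,1)= P(1,1)–Q(2,0)≠ P(1,3)–P(1,4)= P(1,3)–Q(2,3)≠ P(1,3)–P(2,4)= P(1,4)–P(1,5)= P(1,4)–P(2,4)= P(1,4)–Q(2,5)≠ P(1,4)–Q(2,3)≠ P(1,5)–Q(2,5)≠ P(1,5)–P(2,4)=  → 6/14 unlike.
Row 2: Q(2,0)–P(2,1)≠ Q(2,0)–Q(3,0)= Q(2,0)–P(3,1)≠ P(2,1)–P(3,1)= P(2,1)–Q(3,2)≠ P(2,1)–Q(3,0)≠ Q(2,3)–P(2,4)≠ Q(2,3)–P(3,3)≠ Q(2,3)–Q(3,4)= Q(2,3)–Q(3,2)= P(2,4)–Q(2,5)≠ P(2,4)–Q(3,4)≠ P(2,4)–P(3,3)= Q(2,5)–Q(3,4)=  → 8/14 unlike.
Row 3: Q(3,0)–P(3,1)≠ Q(3,0)–Q(4,0)= Q(3,0)–Q(4,1)= P(3,1)–Q(3,2)≠ P(3,1)–Q(4,1)≠ P(3,1)–Q(4,2)≠ P(3,1)–Q(4,0)≠ Q(3,2)–P(3,3)≠ Q(3,2)–Q(4,2)= Q(3,2)–P(4,3)≠ Q(3,2)–Q(4,1)= P(3,3)–Q(3,4)≠ P(3,3)–P(4,3)= P(3,3)–P(4,4)= P(3,3)–Q(4,2)≠ Q(3,4)–P(4,4)≠ Q(3,4)–P(4,3)≠  → 11/17 unlike.
Row 4: Q(4,0)–Q(4,1)= Q(4,0)–Q(5,0)= Q(4,0)–P(5,1)≠ Q(4,1)–Q(4,2)= Q(4,1)–P(5,1)≠ Q(4,1)–P(5,2)≠ Q(4,1)–Q(5,0)= Q(4,2)–P(4,3)≠ Q(4,2)–P(5,2)≠ Q(4,2)–P(5,1)≠ P(4,3)–P(4,4)= P(4,3)–P(5,4)= P(4,3)–P(5,2)= P(4,4)–P(5,4)= P(4,4)–P(5,5)=  → 6/15 unlike.
Row 5: Q(5,0)–P(5,1)≠ P(5,1)–P(5,2)= P(5,4)–P(5,5)=  → 1/3 unlike.
Total adjacent occupied pairs: 75; unlike-type pairs: 38.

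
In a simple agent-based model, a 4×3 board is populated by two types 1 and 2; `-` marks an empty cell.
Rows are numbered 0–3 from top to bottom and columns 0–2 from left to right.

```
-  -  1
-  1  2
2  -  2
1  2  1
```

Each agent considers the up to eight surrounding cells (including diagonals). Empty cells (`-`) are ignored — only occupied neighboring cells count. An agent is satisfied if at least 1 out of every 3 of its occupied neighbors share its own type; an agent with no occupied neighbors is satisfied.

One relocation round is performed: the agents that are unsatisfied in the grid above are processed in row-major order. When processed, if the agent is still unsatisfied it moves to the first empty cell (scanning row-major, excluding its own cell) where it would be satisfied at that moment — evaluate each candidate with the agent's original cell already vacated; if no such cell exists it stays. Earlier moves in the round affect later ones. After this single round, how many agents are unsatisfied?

0

Initially unsatisfied (in order): (1,1), (3,0), (3,2).
  (1,1) → (0,0).
  (3,0) → (0,1).
  (3,2) → (1,0).
Resulting grid:
1 1 1
1 - 2
2 - 2
- 2 -
All satisfied now.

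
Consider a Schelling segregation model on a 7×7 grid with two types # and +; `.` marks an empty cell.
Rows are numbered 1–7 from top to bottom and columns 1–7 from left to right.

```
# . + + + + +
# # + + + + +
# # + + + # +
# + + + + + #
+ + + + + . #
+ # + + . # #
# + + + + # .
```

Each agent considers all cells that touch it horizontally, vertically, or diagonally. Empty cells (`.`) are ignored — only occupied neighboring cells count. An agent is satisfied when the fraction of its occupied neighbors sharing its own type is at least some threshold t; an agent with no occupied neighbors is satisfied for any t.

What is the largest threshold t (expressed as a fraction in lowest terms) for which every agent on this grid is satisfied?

(1,1)# 2/2
(1,3)+ 3/4
(1,4)+ 5/5
(1,5)+ 5/5
(1,6)+ 5/5
(1,7)+ 3/3
(2,1)# 4/4
(2,2)# 4/7
(2,3)+ 5/7
(2,4)+ 8/8
(2,5)+ 7/8
(2,6)+ 7/8
(2,7)+ 4/5
(3,1)# 4/5
(3,2)# 4/8
(3,3)+ 6/8
(3,4)+ 8/8
(3,5)+ 7/8
(3,6)# 1/8
(3,7)+ 3/5
(4,1)# 2/5
(4,2)+ 5/8
(4,3)+ 7/8
(4,4)+ 8/8
(4,5)+ 6/7
(4,6)+ 4/7
(4,7)# 2/4
(5,1)+ 3/5
(5,2)+ 6/8
(5,3)+ 7/8
(5,4)+ 7/7
(5,5)+ 5/6
(5,7)# 3/4
(6,1)+ 3/5
(6,2)# 1/8
(6,3)+ 7/8
(6,4)+ 7/7
(6,6)# 3/5
(6,7)# 3/3
(7,1)# 1/3
(7,2)+ 3/5
(7,3)+ 4/5
(7,4)+ 4/4
(7,5)+ 2/4
(7,6)# 2/3
The smallest same-type fraction is 1/8 at (3,6), which reduces to 1/8. Any threshold above that leaves this agent unsatisfied.

1/8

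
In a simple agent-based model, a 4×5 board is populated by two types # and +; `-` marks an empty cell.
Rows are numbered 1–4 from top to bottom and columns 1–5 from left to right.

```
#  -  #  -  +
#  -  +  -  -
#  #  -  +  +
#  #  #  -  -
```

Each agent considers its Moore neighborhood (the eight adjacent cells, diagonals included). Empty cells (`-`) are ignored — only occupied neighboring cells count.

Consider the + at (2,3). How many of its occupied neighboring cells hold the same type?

1

Occupied neighbors of (2,3): (1,3)=#, (3,2)=#, (3,4)=+.
Same type (+): 1 of 3.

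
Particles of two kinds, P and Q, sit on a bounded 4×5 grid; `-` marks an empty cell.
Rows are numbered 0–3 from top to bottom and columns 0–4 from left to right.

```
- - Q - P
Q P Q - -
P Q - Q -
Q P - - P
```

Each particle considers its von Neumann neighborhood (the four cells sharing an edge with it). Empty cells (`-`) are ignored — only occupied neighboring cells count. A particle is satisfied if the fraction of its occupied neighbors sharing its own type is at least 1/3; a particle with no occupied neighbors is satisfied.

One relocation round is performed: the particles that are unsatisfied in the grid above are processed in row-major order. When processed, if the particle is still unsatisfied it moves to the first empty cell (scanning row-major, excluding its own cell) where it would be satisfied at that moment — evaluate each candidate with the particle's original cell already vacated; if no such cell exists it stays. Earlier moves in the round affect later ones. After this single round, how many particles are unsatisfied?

1

Initially unsatisfied (in order): (1,0), (1,1), (2,0), (2,1), (3,0), (3,1).
  (1,0) → (0,0).
  (1,1) → (0,3).
  (2,0) → (1,3).
  (2,1) → (0,1).
  (3,0) → (1,0).
  (3,1): now satisfied by earlier moves; stays.
Resulting grid:
Q Q Q P P
Q - Q P -
- - - Q -
- P - - P
Unsatisfied now: (2,3).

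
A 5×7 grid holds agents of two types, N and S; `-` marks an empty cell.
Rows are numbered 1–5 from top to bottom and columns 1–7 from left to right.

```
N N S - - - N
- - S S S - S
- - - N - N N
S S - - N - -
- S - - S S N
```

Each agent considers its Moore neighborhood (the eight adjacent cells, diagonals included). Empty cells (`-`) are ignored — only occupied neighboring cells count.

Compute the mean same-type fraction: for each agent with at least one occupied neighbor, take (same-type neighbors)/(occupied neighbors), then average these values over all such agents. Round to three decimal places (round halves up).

(1,1)N 1/1
(1,2)N 1/3
(1,3)S 2/3
(1,7)N 0/1
(2,3)S 2/4
(2,4)S 3/4
(2,5)S 1/3
(2,7)S 0/3
(3,4)N 1/4
(3,6)N 2/4
(3,7)N 1/2
(4,1)S 2/2
(4,2)S 2/2
(4,5)N 2/4
(5,2)S 2/2
(5,5)S 1/2
(5,6)S 1/3
(5,7)N 0/1
Sum over 18 agents: 1/1 + 1/3 + 2/3 + 0/1 + 2/4 + 3/4 + 1/3 + 0/3 + 1/4 + 2/4 + 1/2 + 2/2 + 2/2 + 2/4 + 2/2 + 1/2 + 1/3 + 0/1 = 55/6; mean = 55/6 ÷ 18 = 55/108 = 0.509259… → 0.509.

0.509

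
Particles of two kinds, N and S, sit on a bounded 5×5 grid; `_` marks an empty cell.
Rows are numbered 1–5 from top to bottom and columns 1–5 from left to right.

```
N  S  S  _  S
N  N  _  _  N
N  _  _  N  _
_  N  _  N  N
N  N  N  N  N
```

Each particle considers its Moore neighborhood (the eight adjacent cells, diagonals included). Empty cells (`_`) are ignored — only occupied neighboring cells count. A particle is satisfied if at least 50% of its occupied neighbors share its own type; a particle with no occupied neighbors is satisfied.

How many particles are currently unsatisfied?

2

Row 1: (1,1)N 2/3 ok · (1,2)S 1/4 unhappy · (1,3)S 1/2 ok · (1,5)S 0/1 unhappy
Row 2: (2,1)N 3/4 ok · (2,2)N 3/5 ok · (2,5)N 1/2 ok
Row 3: (3,1)N 3/3 ok · (3,4)N 3/3 ok
Row 4: (4,2)N 4/4 ok · (4,4)N 5/5 ok · (4,5)N 4/4 ok
Row 5: (5,1)N 2/2 ok · (5,2)N 3/3 ok · (5,3)N 4/4 ok · (5,4)N 4/4 ok · (5,5)N 3/3 ok
Unsatisfied: (1,2), (1,5) — 2 in total.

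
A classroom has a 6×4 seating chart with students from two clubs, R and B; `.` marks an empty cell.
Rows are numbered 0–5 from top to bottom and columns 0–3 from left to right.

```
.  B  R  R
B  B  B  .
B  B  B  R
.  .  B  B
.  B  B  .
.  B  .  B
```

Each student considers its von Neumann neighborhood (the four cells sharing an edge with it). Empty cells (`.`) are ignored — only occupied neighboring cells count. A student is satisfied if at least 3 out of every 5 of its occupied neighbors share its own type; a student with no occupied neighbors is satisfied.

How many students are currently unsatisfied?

4

(0,1)B 1/2 not
(0,2)R 1/3 not
(0,3)R 1/1 satisfied
(1,0)B 2/2 satisfied
(1,1)B 4/4 satisfied
(1,2)B 2/3 satisfied
(2,0)B 2/2 satisfied
(2,1)B 3/3 satisfied
(2,2)B 3/4 satisfied
(2,3)R 0/2 not
(3,2)B 3/3 satisfied
(3,3)B 1/2 not
(4,1)B 2/2 satisfied
(4,2)B 2/2 satisfied
(5,1)B 1/1 satisfied
(5,3)B 0/0 satisfied
Unsatisfied: (0,1), (0,2), (2,3), (3,3) — 4 in total.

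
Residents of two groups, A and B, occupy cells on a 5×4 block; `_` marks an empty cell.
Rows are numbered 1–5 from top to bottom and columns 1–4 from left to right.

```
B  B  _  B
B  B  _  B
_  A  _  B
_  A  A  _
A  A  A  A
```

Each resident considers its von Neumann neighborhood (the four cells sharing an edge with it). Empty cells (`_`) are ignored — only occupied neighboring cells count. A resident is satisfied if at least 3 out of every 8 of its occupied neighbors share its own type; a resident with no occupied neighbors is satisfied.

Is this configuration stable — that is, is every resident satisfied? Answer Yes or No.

(1,1)B 2/2 satisfied
(1,2)B 2/2 satisfied
(1,4)B 1/1 satisfied
(2,1)B 2/2 satisfied
(2,2)B 2/3 satisfied
(2,4)B 2/2 satisfied
(3,2)A 1/2 satisfied
(3,4)B 1/1 satisfied
(4,2)A 3/3 satisfied
(4,3)A 2/2 satisfied
(5,1)A 1/1 satisfied
(5,2)A 3/3 satisfied
(5,3)A 3/3 satisfied
(5,4)A 1/1 satisfied
All meet the threshold, so the configuration is stable.

Yes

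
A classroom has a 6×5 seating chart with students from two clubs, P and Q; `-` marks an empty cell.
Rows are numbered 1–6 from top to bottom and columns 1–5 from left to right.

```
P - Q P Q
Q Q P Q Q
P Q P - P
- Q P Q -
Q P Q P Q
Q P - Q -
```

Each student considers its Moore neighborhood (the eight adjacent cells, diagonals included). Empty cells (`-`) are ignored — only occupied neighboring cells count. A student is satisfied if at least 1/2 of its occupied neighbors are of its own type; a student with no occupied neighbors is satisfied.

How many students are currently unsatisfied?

17

Row 1: (1,1)P 0/2 unhappy · (1,3)Q 2/4 ok · (1,4)P 1/5 unhappy · (1,5)Q 2/3 ok
Row 2: (2,1)Q 2/4 ok · (2,2)Q 3/7 unhappy · (2,3)P 2/6 unhappy · (2,4)Q 3/7 unhappy · (2,5)Q 2/4 ok
Row 3: (3,1)P 0/4 unhappy · (3,2)Q 3/7 unhappy · (3,3)P 2/7 unhappy · (3,5)P 0/3 unhappy
Row 4: (4,2)Q 3/7 unhappy · (4,3)P 3/7 unhappy · (4,4)Q 2/6 unhappy
Row 5: (5,1)Q 2/4 ok · (5,2)P 2/6 unhappy · (5,3)Q 3/7 unhappy · (5,4)P 1/5 unhappy · (5,5)Q 2/3 ok
Row 6: (6,1)Q 1/3 unhappy · (6,2)P 1/4 unhappy · (6,4)Q 2/3 ok
Unsatisfied: (1,1), (1,4), (2,2), (2,3), (2,4), (3,1), (3,2), (3,3), (3,5), (4,2), (4,3), (4,4), (5,2), (5,3), (5,4), (6,1), (6,2) — 17 in total.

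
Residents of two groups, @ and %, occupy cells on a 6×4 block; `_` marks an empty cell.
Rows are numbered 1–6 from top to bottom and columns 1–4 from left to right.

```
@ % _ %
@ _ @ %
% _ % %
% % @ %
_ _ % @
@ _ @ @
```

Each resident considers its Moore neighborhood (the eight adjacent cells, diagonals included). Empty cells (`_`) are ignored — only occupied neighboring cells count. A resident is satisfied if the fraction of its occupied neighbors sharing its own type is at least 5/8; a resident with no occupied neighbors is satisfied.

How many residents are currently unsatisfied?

10

Row 1: (1,1)@ 1/2 ✗ · (1,2)% 0/3 ✗ · (1,4)% 1/2 ✗
Row 2: (2,1)@ 1/3 ✗ · (2,3)@ 0/5 ✗ · (2,4)% 3/4 ✓
Row 3: (3,1)% 2/3 ✓ · (3,3)% 4/6 ✓ · (3,4)% 3/5 ✗
Row 4: (4,1)% 2/2 ✓ · (4,2)% 4/5 ✓ · (4,3)@ 1/6 ✗ · (4,4)% 3/5 ✗
Row 5: (5,3)% 2/6 ✗ · (5,4)@ 3/5 ✗
Row 6: (6,1)@ 0/0 ✓ · (6,3)@ 2/3 ✓ · (6,4)@ 2/3 ✓
Unsatisfied: (1,1), (1,2), (1,4), (2,1), (2,3), (3,4), (4,3), (4,4), (5,3), (5,4) — 10 in total.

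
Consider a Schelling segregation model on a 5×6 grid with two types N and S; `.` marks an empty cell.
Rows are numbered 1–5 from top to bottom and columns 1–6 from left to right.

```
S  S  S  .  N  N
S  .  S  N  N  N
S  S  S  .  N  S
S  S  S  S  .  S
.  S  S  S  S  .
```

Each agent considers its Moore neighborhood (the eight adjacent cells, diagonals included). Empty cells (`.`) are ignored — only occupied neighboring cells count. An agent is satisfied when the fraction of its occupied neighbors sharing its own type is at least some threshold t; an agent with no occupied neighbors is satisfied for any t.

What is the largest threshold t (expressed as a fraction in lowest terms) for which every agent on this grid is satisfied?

Row 1: (1,1)S 2/2 · (1,2)S 4/4 · (1,3)S 2/3 · (1,5)N 4/4 · (1,6)N 3/3
Row 2: (2,1)S 4/4 · (2,3)S 4/5 · (2,4)N 3/6 · (2,5)N 5/6 · (2,6)N 4/5
Row 3: (3,1)S 4/4 · (3,2)S 7/7 · (3,3)S 5/6 · (3,5)N 3/6 · (3,6)S 1/4
Row 4: (4,1)S 4/4 · (4,2)S 7/7 · (4,3)S 7/7 · (4,4)S 5/6 · (4,6)S 2/3
Row 5: (5,2)S 4/4 · (5,3)S 5/5 · (5,4)S 4/4 · (5,5)S 3/3
The smallest same-type fraction is 1/4 at (3,6), which reduces to 1/4. Any threshold above that leaves this agent unsatisfied.

1/4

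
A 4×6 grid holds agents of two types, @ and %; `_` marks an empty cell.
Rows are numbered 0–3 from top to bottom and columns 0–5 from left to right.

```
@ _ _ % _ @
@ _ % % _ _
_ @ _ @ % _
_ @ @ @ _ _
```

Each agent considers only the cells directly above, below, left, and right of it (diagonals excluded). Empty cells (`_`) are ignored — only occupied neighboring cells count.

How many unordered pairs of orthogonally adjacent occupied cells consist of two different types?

Scan each occupied cell's neighbors to the right and below so each pair is counted once.
Row 0: @(0,0)–@(1,0)= %(0,3)–%(1,3)=  → 0/2 unlike.
Row 1: %(1,2)–%(1,3)= %(1,3)–@(2,3)≠  → 1/2 unlike.
Row 2: @(2,1)–@(3,1)= @(2,3)–%(2,4)≠ @(2,3)–@(3,3)=  → 1/3 unlike.
Row 3: @(3,1)–@(3,2)= @(3,2)–@(3,3)=  → 0/2 unlike.
Total adjacent occupied pairs: 9; unlike-type pairs: 2.

2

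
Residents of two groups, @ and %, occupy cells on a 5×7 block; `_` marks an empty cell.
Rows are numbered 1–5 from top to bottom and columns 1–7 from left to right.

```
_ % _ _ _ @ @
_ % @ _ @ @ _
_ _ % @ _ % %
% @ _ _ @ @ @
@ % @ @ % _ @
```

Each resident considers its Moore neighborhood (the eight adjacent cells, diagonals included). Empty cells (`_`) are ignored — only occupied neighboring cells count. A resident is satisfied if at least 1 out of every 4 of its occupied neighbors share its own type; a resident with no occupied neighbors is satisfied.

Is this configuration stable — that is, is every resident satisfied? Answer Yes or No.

No

Row 1: (1,2)% 1/2 ✓ · (1,6)@ 3/3 ✓ · (1,7)@ 2/2 ✓
Row 2: (2,2)% 2/3 ✓ · (2,3)@ 1/4 ✓ · (2,5)@ 3/4 ✓ · (2,6)@ 3/5 ✓
Row 3: (3,3)% 1/4 ✓ · (3,4)@ 3/4 ✓ · (3,6)% 1/6 ✗ · (3,7)% 1/4 ✓
Row 4: (4,1)% 1/3 ✓ · (4,2)@ 2/5 ✓ · (4,5)@ 3/5 ✓ · (4,6)@ 3/6 ✓ · (4,7)@ 2/4 ✓
Row 5: (5,1)@ 1/3 ✓ · (5,2)% 1/4 ✓ · (5,3)@ 2/3 ✓ · (5,4)@ 2/3 ✓ · (5,5)% 0/3 ✗ · (5,7)@ 2/2 ✓
For instance (3,6) has only 1/6 same-type neighbors, below 1/4.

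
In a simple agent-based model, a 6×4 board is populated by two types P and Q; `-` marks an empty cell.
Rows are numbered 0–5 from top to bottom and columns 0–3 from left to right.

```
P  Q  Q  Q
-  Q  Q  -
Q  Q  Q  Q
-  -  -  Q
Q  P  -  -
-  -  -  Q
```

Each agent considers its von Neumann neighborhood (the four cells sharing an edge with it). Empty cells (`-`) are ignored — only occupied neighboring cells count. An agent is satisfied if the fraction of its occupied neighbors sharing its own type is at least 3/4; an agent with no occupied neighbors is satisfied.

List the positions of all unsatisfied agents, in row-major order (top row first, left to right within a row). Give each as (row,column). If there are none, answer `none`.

Row 0: (0,0)P 0/1 not · (0,1)Q 2/3 not · (0,2)Q 3/3 satisfied · (0,3)Q 1/1 satisfied
Row 1: (1,1)Q 3/3 satisfied · (1,2)Q 3/3 satisfied
Row 2: (2,0)Q 1/1 satisfied · (2,1)Q 3/3 satisfied · (2,2)Q 3/3 satisfied · (2,3)Q 2/2 satisfied
Row 3: (3,3)Q 1/1 satisfied
Row 4: (4,0)Q 0/1 not · (4,1)P 0/1 not
Row 5: (5,3)Q 0/0 satisfied

(0,0), (0,1), (4,0), (4,1)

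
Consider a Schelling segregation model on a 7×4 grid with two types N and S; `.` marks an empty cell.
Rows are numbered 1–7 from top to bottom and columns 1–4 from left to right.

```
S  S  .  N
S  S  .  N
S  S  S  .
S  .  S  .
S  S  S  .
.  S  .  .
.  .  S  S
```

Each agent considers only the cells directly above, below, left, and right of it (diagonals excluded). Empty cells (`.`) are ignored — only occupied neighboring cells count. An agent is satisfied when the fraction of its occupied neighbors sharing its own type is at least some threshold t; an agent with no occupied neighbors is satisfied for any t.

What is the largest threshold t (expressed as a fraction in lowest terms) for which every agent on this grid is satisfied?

1/1

(1,1)S 2/2
(1,2)S 2/2
(1,4)N 1/1
(2,1)S 3/3
(2,2)S 3/3
(2,4)N 1/1
(3,1)S 3/3
(3,2)S 3/3
(3,3)S 2/2
(4,1)S 2/2
(4,3)S 2/2
(5,1)S 2/2
(5,2)S 3/3
(5,3)S 2/2
(6,2)S 1/1
(7,3)S 1/1
(7,4)S 1/1
The smallest same-type fraction is 2/2 at (1,1), which reduces to 1/1. Any threshold above that leaves this agent unsatisfied.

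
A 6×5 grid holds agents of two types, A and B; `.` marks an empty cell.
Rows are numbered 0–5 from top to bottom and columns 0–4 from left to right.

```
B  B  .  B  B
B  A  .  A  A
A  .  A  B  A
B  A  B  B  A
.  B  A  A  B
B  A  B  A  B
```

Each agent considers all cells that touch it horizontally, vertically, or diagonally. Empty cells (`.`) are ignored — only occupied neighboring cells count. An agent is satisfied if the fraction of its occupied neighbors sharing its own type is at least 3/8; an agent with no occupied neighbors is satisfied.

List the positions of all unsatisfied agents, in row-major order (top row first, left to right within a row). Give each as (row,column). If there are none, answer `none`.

(0,3), (0,4), (2,3), (3,0), (5,1), (5,2), (5,4)

Row 0: (0,0)B 2/3 satisfied · (0,1)B 2/3 satisfied · (0,3)B 1/3 not · (0,4)B 1/3 not
Row 1: (1,0)B 2/4 satisfied · (1,1)A 2/5 satisfied · (1,3)A 3/6 satisfied · (1,4)A 2/5 satisfied
Row 2: (2,0)A 2/4 satisfied · (2,2)A 3/6 satisfied · (2,3)B 2/7 not · (2,4)A 3/5 satisfied
Row 3: (3,0)B 1/3 not · (3,1)A 3/6 satisfied · (3,2)B 3/7 satisfied · (3,3)B 3/8 satisfied · (3,4)A 2/5 satisfied
Row 4: (4,1)B 4/7 satisfied · (4,2)A 4/8 satisfied · (4,3)A 3/8 satisfied · (4,4)B 2/5 satisfied
Row 5: (5,0)B 1/2 satisfied · (5,1)A 1/4 not · (5,2)B 1/5 not · (5,3)A 2/5 satisfied · (5,4)B 1/3 not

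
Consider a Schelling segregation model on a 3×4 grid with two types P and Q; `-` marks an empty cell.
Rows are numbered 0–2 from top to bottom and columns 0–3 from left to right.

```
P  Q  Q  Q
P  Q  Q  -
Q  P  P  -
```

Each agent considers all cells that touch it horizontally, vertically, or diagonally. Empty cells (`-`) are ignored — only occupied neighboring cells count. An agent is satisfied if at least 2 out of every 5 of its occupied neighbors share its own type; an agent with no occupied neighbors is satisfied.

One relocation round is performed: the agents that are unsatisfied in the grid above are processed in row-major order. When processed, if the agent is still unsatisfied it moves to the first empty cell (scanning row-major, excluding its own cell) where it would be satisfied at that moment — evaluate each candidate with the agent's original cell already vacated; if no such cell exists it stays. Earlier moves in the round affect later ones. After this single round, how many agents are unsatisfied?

Initially unsatisfied (in order): (0,0), (2,0), (2,2).
  (0,0) → (2,3).
  (2,0) → (0,0).
  (2,2): now satisfied by earlier moves; stays.
Resulting grid:
Q Q Q Q
P Q Q -
- P P P
Unsatisfied now: (1,0).

1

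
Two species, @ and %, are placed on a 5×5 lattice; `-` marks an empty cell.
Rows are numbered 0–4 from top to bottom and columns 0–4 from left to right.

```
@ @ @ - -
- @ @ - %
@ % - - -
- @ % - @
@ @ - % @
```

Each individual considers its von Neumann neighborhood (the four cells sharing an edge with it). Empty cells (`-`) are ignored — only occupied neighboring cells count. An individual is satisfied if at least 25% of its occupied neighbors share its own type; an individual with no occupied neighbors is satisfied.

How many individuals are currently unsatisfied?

Row 0: (0,0)@ 1/1 satisfied · (0,1)@ 3/3 satisfied · (0,2)@ 2/2 satisfied
Row 1: (1,1)@ 2/3 satisfied · (1,2)@ 2/2 satisfied · (1,4)% 0/0 satisfied
Row 2: (2,0)@ 0/1 not · (2,1)% 0/3 not
Row 3: (3,1)@ 1/3 satisfied · (3,2)% 0/1 not · (3,4)@ 1/1 satisfied
Row 4: (4,0)@ 1/1 satisfied · (4,1)@ 2/2 satisfied · (4,3)% 0/1 not · (4,4)@ 1/2 satisfied
Unsatisfied: (2,0), (2,1), (3,2), (4,3) — 4 in total.

4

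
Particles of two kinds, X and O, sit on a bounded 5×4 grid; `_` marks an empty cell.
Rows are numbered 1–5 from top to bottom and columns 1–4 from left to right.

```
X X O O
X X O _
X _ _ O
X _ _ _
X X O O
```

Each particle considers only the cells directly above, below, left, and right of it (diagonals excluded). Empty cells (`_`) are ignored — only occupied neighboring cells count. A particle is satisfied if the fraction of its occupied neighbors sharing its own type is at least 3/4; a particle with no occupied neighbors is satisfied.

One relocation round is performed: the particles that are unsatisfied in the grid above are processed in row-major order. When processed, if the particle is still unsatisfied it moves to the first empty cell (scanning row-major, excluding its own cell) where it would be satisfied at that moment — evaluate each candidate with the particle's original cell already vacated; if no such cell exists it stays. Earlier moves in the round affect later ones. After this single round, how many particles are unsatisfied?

0

Initially unsatisfied (in order): (1,2), (1,3), (2,2), (2,3), (5,2), (5,3).
  (1,2) → (3,2).
  (1,3): now satisfied by earlier moves; stays.
  (2,2) → (4,2).
  (2,3): now satisfied by earlier moves; stays.
  (5,2): no empty cell satisfies it; stays.
  (5,3) → (2,4).
Resulting grid:
X _ O O
X _ O O
X X _ O
X X _ _
X X _ O
All satisfied now.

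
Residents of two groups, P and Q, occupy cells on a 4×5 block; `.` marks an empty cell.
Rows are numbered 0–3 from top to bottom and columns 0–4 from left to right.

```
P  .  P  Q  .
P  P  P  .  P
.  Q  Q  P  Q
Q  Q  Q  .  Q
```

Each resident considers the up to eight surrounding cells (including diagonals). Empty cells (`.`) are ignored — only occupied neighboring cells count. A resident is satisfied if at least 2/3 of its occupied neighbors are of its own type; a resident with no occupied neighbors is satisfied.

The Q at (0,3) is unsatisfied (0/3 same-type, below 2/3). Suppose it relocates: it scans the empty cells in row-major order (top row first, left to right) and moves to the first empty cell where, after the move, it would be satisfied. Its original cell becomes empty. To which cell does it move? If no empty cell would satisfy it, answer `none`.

Vacating (0,3). Empty cells in order:
  (0,1): 0/5 same-type → still unsatisfied.
  (0,4): 0/1 same-type → still unsatisfied.
  (1,3): 2/6 same-type → still unsatisfied.
  (2,0): 3/5 same-type → still unsatisfied.
  (3,3): 4/5 same-type → satisfied — stop here.

(3,3)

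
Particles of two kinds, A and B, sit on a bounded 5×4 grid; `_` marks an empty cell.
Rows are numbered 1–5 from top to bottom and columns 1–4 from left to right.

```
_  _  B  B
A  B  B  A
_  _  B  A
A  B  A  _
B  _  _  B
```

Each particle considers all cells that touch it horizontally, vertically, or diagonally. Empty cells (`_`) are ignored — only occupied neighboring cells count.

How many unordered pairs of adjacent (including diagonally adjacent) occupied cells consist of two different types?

Scan each occupied cell's neighbors to the right and below (and the two forward diagonals) so each pair is counted once.
Row 1: B(1,3)–B(1,4)= B(1,3)–B(2,3)= B(1,3)–A(2,4)≠ B(1,3)–B(2,2)= B(1,4)–A(2,4)≠ B(1,4)–B(2,3)=  → 2/6 unlike.
Row 2: A(2,1)–B(2,2)≠ B(2,2)–B(2,3)= B(2,2)–B(3,3)= B(2,3)–A(2,4)≠ B(2,3)–B(3,3)= B(2,3)–A(3,4)≠ A(2,4)–A(3,4)= A(2,4)–B(3,3)≠  → 4/8 unlike.
Row 3: B(3,3)–A(3,4)≠ B(3,3)–A(4,3)≠ B(3,3)–B(4,2)= A(3,4)–A(4,3)=  → 2/4 unlike.
Row 4: A(4,1)–B(4,2)≠ A(4,1)–B(5,1)≠ B(4,2)–A(4,3)≠ B(4,2)–B(5,1)= A(4,3)–B(5,4)≠  → 4/5 unlike.
Total adjacent occupied pairs: 23; unlike-type pairs: 12.

12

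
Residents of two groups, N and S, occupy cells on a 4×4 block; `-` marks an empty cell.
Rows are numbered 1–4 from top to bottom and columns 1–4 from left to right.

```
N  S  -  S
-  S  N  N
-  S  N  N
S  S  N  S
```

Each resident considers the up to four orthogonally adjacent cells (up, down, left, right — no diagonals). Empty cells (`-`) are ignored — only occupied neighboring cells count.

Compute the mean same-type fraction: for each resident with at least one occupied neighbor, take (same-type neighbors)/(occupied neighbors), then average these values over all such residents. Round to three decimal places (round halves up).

0.506

(1,1)N 0/1
(1,2)S 1/2
(1,4)S 0/1
(2,2)S 2/3
(2,3)N 2/3
(2,4)N 2/3
(3,2)S 2/3
(3,3)N 3/4
(3,4)N 2/3
(4,1)S 1/1
(4,2)S 2/3
(4,3)N 1/3
(4,4)S 0/2
Sum over 13 residents: 0/1 + 1/2 + 0/1 + 2/3 + 2/3 + 2/3 + 2/3 + 3/4 + 2/3 + 1/1 + 2/3 + 1/3 + 0/2 = 79/12; mean = 79/12 ÷ 13 = 79/156 = 0.506410… → 0.506.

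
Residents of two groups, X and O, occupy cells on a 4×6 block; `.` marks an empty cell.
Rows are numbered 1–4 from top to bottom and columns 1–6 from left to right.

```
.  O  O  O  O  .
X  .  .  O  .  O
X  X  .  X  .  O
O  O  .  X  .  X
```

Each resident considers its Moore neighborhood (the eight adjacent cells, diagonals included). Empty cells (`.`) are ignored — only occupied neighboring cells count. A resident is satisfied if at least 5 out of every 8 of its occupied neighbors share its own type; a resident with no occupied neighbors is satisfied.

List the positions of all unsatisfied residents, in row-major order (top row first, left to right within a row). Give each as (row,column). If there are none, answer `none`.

(1,2)O 1/2 not
(1,3)O 3/3 satisfied
(1,4)O 3/3 satisfied
(1,5)O 3/3 satisfied
(2,1)X 2/3 satisfied
(2,4)O 3/4 satisfied
(2,6)O 2/2 satisfied
(3,1)X 2/4 not
(3,2)X 2/4 not
(3,4)X 1/2 not
(3,6)O 1/2 not
(4,1)O 1/3 not
(4,2)O 1/3 not
(4,4)X 1/1 satisfied
(4,6)X 0/1 not

(1,2), (3,1), (3,2), (3,4), (3,6), (4,1), (4,2), (4,6)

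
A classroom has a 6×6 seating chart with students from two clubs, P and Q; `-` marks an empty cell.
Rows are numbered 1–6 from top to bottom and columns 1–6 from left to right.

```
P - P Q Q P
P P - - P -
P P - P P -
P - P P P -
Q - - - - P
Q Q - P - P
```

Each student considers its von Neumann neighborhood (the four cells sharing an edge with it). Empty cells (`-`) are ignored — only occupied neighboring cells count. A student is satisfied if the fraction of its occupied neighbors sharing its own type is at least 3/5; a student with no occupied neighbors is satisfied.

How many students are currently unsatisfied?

7

Row 1: (1,1)P 1/1 ok · (1,3)P 0/1 unhappy · (1,4)Q 1/2 unhappy · (1,5)Q 1/3 unhappy · (1,6)P 0/1 unhappy
Row 2: (2,1)P 3/3 ok · (2,2)P 2/2 ok · (2,5)P 1/2 unhappy
Row 3: (3,1)P 3/3 ok · (3,2)P 2/2 ok · (3,4)P 2/2 ok · (3,5)P 3/3 ok
Row 4: (4,1)P 1/2 unhappy · (4,3)P 1/1 ok · (4,4)P 3/3 ok · (4,5)P 2/2 ok
Row 5: (5,1)Q 1/2 unhappy · (5,6)P 1/1 ok
Row 6: (6,1)Q 2/2 ok · (6,2)Q 1/1 ok · (6,4)P 0/0 ok · (6,6)P 1/1 ok
Unsatisfied: (1,3), (1,4), (1,5), (1,6), (2,5), (4,1), (5,1) — 7 in total.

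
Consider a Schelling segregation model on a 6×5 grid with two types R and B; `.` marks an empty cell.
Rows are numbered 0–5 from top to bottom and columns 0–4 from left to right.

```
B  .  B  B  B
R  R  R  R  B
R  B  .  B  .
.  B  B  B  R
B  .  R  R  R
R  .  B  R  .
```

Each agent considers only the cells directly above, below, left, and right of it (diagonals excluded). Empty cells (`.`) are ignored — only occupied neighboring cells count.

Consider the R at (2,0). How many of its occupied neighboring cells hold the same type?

Occupied neighbors of (2,0): (1,0)=R, (2,1)=B.
Same type (R): 1 of 2.

1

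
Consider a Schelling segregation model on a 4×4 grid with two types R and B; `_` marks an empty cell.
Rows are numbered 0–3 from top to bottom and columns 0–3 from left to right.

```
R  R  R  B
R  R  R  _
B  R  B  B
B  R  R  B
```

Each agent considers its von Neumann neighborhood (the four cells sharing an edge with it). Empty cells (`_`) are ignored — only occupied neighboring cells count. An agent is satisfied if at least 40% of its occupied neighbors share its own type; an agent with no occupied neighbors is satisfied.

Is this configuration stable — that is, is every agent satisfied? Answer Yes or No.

(0,0)R 2/2 ok
(0,1)R 3/3 ok
(0,2)R 2/3 ok
(0,3)B 0/1 unhappy
(1,0)R 2/3 ok
(1,1)R 4/4 ok
(1,2)R 2/3 ok
(2,0)B 1/3 unhappy
(2,1)R 2/4 ok
(2,2)B 1/4 unhappy
(2,3)B 2/2 ok
(3,0)B 1/2 ok
(3,1)R 2/3 ok
(3,2)R 1/3 unhappy
(3,3)B 1/2 ok
For instance (0,3) has only 0/1 same-type neighbors, below 2/5.

No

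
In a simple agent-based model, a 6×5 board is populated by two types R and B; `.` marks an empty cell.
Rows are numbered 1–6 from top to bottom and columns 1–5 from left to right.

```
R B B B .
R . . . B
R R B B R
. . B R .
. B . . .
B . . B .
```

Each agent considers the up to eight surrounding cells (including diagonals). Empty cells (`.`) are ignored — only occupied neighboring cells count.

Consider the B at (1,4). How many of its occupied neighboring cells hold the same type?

2

Occupied neighbors of (1,4): (1,3)=B, (2,5)=B.
Same type (B): 2 of 2.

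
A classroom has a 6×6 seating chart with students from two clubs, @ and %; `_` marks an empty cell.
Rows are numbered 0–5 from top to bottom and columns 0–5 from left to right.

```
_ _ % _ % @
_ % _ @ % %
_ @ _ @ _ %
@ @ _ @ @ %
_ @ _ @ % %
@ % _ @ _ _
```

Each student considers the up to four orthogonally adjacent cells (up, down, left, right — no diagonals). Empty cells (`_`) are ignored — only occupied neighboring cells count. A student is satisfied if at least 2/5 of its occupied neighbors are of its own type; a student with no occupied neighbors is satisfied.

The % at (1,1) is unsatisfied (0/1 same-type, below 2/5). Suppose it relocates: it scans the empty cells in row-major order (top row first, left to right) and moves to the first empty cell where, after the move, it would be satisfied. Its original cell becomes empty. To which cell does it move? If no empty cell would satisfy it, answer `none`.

Vacating (1,1). Empty cells in order:
  (0,0): 0/0 same-type → satisfied — stop here.

(0,0)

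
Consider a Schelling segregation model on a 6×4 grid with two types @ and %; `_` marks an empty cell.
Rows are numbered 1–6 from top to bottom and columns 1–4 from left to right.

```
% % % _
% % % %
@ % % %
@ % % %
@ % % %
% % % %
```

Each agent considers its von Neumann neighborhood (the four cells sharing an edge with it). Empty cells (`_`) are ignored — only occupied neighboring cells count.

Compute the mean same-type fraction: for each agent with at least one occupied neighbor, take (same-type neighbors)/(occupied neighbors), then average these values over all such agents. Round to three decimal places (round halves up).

(1,1)% 2/2
(1,2)% 3/3
(1,3)% 2/2
(2,1)% 2/3
(2,2)% 4/4
(2,3)% 4/4
(2,4)% 2/2
(3,1)@ 1/3
(3,2)% 3/4
(3,3)% 4/4
(3,4)% 3/3
(4,1)@ 2/3
(4,2)% 3/4
(4,3)% 4/4
(4,4)% 3/3
(5,1)@ 1/3
(5,2)% 3/4
(5,3)% 4/4
(5,4)% 3/3
(6,1)% 1/2
(6,2)% 3/3
(6,3)% 3/3
(6,4)% 2/2
Sum over 23 agents: 2/2 + 3/3 + 2/2 + 2/3 + 4/4 + 4/4 + 2/2 + 1/3 + 3/4 + 4/4 + 3/3 + 2/3 + 3/4 + 4/4 + 3/3 + 1/3 + 3/4 + 4/4 + 3/3 + 1/2 + 3/3 + 3/3 + 2/2 = 79/4; mean = 79/4 ÷ 23 = 79/92 = 0.858695… → 0.859.

0.859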